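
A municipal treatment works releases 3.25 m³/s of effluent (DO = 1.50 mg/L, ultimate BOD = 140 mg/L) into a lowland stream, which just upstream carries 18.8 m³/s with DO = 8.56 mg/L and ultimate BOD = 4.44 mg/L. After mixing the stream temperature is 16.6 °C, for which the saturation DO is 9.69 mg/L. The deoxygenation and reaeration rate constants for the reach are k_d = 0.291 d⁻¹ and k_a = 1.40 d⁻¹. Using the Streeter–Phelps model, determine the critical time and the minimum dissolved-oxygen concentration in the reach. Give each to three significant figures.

t_c ≈ 1.04 d; minimum DO ≈ 5.94 mg/L

Mixed DO = (18.8×8.56 + 3.25×1.50)/(18.8+3.25) = 165.8/22.05 = 7.519 mg/L.
Mixed L₀ = (18.8×4.44 + 3.25×140)/(22.05) = 538.5/22.05 = 24.42 mg/L.
Initial deficit D₀ = C_s − DO₀ = 9.69 − 7.519 = 2.171 mg/L.
t_c = (1/1.109) ln[(1.40/0.291)(1 − 2.171×1.109/(0.291×24.42))] = 0.9017 × ln(3.181) = 1.044 d.
D_c = (0.291/1.40) × 24.42 × e^(−0.291×1.044) = 0.2079 × 24.42 × 0.7381 = 3.747 mg/L.
Minimum DO = 9.69 − 3.747 = 5.943 mg/L.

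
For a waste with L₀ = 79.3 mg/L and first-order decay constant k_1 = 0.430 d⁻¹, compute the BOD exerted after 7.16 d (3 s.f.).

y ≈ 75.7 mg/L

y_t = L₀(1 − e^(−k_1 t)) = 79.3 × (1 − e^(−0.430×7.16))
= 79.3 × (1 − 0.04601) = 79.3 × 0.9540 = 75.65 mg/L.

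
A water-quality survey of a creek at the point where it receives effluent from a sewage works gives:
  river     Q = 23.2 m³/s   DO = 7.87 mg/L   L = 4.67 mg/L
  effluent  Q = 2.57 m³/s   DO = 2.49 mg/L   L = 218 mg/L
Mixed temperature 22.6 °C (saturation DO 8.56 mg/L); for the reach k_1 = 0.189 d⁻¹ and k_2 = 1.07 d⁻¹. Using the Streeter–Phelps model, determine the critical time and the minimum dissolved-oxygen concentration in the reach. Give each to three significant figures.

Mixed DO = (23.2×7.87 + 2.57×2.49)/(23.2+2.57) = 189.0/25.77 = 7.333 mg/L.
Mixed L₀ = (23.2×4.67 + 2.57×218)/(25.77) = 668.6/25.77 = 25.95 mg/L.
Initial deficit D₀ = C_s − DO₀ = 8.56 − 7.333 = 1.227 mg/L.
t_c = (1/0.8810) ln[(1.07/0.189)(1 − 1.227×0.8810/(0.189×25.95))] = 1.135 × ln(4.414) = 1.685 d.
D_c = (0.189/1.07) × 25.95 × e^(−0.189×1.685) = 0.1766 × 25.95 × 0.7272 = 3.333 mg/L.
Minimum DO = 8.56 − 3.333 = 5.227 mg/L.

t_c ≈ 1.69 d; minimum DO ≈ 5.23 mg/L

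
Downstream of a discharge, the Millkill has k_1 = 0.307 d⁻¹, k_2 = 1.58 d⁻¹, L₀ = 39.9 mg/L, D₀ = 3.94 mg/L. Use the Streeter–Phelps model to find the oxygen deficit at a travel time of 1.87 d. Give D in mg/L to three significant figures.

D ≈ 5.12 mg/L

k_1 L₀/(k_2−k_1) = 0.307×39.9/(1.58−0.307) = 12.25/1.273 = 9.622 mg/L.
e^(−k_1 t) = e^(−0.307×1.870) = 0.5632; e^(−k_2 t) = e^(−1.58×1.870) = 0.05210.
D = 9.622 × (0.5632 − 0.05210) + 3.94 × 0.05210 = 4.918 + 0.2053 = 5.123 mg/L.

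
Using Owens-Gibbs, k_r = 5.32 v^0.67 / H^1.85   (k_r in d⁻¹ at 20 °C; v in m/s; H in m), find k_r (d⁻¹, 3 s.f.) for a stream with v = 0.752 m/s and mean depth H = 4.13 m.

k_r ≈ 0.319 d⁻¹

k_r = 5.32 × 0.752^0.67 / 4.13^1.85 = 5.32 × 0.8262 / 13.79 = 0.3188 d⁻¹.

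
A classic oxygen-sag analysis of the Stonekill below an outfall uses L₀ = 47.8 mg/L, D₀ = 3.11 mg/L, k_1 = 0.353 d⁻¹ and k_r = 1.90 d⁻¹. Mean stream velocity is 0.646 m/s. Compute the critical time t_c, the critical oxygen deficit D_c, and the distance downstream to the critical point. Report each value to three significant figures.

At the critical point dD/dt = 0, so k_1 L₀ e^(−k_1 t) = k_r D. Substituting D(t) from the Streeter–Phelps equation and solving for t gives
t_c = ln[(k_r/k_1)(1 − D₀(k_r−k_1)/(k_1 L₀))] / (k_r−k_1).
Here k_r−k_1 = 1.547 d⁻¹ and 1 − D₀(k_r−k_1)/(k_1 L₀) = 1 − 3.11×1.547/(0.353×47.8) = 0.7149, so
t_c = ln(5.382 × 0.7149) / 1.547 = 1.347 / 1.547 = 0.8710 d.
D_c = (k_1/k_r) L₀ e^(−k_1 t_c) = (0.353/1.90) × 47.8 × e^(−0.353×0.8710) = 0.1858 × 47.8 × 0.7353 = 6.530 mg/L.
x_c = v t_c = 0.646 m/s × 0.8710 d × 86400 s/d = 48620 m ≈ 48.6 km.

t_c ≈ 0.871 d; D_c ≈ 6.53 mg/L; x_c ≈ 48.6 km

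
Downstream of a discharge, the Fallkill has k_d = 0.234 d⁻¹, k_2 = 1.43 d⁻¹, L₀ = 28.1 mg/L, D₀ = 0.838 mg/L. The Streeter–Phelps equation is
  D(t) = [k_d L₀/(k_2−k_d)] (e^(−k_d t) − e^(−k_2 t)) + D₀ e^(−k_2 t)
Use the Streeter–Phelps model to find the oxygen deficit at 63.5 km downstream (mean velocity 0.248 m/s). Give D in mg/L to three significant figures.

D ≈ 2.68 mg/L

Travel time t = x/v = 63.5 km / (0.248 m/s) = 63500 m / 0.248 m/s = 256000 s = 2.964 d.
k_d L₀/(k_2−k_d) = 0.234×28.1/(1.43−0.234) = 6.575/1.196 = 5.498 mg/L.
e^(−k_d t) = e^(−0.234×2.964) = 0.4998; e^(−k_2 t) = e^(−1.43×2.964) = 0.01444.
D = 5.498 × (0.4998 − 0.01444) + 0.838 × 0.01444 = 2.669 + 0.01210 = 2.681 mg/L.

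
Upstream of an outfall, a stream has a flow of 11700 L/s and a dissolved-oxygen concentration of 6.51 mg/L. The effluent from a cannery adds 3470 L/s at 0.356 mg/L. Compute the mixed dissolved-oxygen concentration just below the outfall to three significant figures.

5.10 mg/L

Flow-weighted mixing: C = (Q_r C_r + Q_w C_w)/(Q_r + Q_w)
= (11700×6.51 + 3470×0.356)/(11700 + 3470) = 77400/15170 = 5.102 mg/L.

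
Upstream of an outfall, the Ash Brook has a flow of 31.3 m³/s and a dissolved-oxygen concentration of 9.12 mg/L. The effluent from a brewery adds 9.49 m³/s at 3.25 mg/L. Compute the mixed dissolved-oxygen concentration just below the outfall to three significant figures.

Flow-weighted mixing: C = (Q_r C_r + Q_w C_w)/(Q_r + Q_w)
= (31.3×9.12 + 9.49×3.25)/(31.3 + 9.49) = 316.3/40.79 = 7.754 mg/L.

7.75 mg/L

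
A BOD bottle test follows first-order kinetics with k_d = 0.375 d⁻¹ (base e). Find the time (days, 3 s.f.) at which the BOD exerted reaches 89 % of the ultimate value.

t ≈ 5.89 d

y/L₀ = 1 − e^(−k_d t) = 0.89 ⇒ e^(−k_d t) = 0.110
t = −ln(0.110) / 0.375 = 2.207 / 0.375 = 5.886 d.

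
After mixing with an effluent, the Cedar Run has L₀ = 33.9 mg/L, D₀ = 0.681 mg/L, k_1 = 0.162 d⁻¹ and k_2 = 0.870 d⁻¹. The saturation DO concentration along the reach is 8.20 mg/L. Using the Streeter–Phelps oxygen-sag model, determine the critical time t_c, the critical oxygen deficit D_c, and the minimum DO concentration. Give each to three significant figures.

t_c = [1/(k_2−k_1)] ln[(k_2/k_1)(1 − D₀(k_2−k_1)/(k_1 L₀))]
= [1/(0.870−0.162)] ln[(0.870/0.162)(1 − 0.681×0.7080/(0.162×33.9))]
= (1/0.7080) ln[5.370 × 0.9122] = 1.412 × ln(4.899) = 1.412 × 1.589 = 2.244 d.
D_c = (k_1/k_2) L₀ e^(−k_1 t_c) = (0.162/0.870) × 33.9 × e^(−0.162×2.244) = 0.1862 × 33.9 × 0.6952 = 4.388 mg/L.
Minimum DO = C_s − D_c = 8.20 − 4.388 = 3.812 mg/L.

t_c ≈ 2.24 d; D_c ≈ 4.39 mg/L; min DO ≈ 3.81 mg/L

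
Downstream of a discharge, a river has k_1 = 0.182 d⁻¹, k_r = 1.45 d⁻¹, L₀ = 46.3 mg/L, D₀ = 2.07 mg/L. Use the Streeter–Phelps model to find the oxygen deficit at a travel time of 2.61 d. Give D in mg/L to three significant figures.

k_1 L₀/(k_r−k_1) = 0.182×46.3/(1.45−0.182) = 8.427/1.268 = 6.646 mg/L.
e^(−k_1 t) = e^(−0.182×2.610) = 0.6219; e^(−k_r t) = e^(−1.45×2.610) = 0.02272.
D = 6.646 × (0.6219 − 0.02272) + 2.07 × 0.02272 = 3.982 + 0.04703 = 4.029 mg/L.

D ≈ 4.03 mg/L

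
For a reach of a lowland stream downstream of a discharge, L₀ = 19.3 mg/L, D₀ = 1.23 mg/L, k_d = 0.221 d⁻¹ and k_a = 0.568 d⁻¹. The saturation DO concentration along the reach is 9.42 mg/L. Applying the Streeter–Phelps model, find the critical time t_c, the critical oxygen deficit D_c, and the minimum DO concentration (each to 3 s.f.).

t_c ≈ 2.42 d; D_c ≈ 4.40 mg/L; min DO ≈ 5.02 mg/L

At the critical point dD/dt = 0, so k_d L₀ e^(−k_d t) = k_a D. Substituting D(t) from the Streeter–Phelps equation and solving for t gives
t_c = ln[(k_a/k_d)(1 − D₀(k_a−k_d)/(k_d L₀))] / (k_a−k_d).
Here k_a−k_d = 0.3470 d⁻¹ and 1 − D₀(k_a−k_d)/(k_d L₀) = 1 − 1.23×0.3470/(0.221×19.3) = 0.8999, so
t_c = ln(2.570 × 0.8999) / 0.3470 = 0.8385 / 0.3470 = 2.416 d.
L(t_c) = L₀ e^(−k_d t_c) = 19.3 × 0.5862 = 11.31 mg/L, and at the critical point k_a D_c = k_d L, so D_c = (0.221/0.568) × 11.31 = 4.402 mg/L.
Minimum DO = C_s − D_c = 9.42 − 4.402 = 5.018 mg/L.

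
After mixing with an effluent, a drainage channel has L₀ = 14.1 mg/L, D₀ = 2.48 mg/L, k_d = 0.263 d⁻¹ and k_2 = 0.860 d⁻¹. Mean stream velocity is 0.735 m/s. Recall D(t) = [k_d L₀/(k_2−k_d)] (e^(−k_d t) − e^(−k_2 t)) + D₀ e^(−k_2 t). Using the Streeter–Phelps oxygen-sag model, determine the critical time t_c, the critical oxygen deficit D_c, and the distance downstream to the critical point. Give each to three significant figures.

t_c ≈ 1.13 d; D_c ≈ 3.20 mg/L; x_c ≈ 71.8 km

t_c = [1/(k_2−k_d)] ln[(k_2/k_d)(1 − D₀(k_2−k_d)/(k_d L₀))]
= [1/(0.860−0.263)] ln[(0.860/0.263)(1 − 2.48×0.5970/(0.263×14.1))]
= (1/0.5970) ln[3.270 × 0.6007] = 1.675 × ln(1.964) = 1.675 × 0.6752 = 1.131 d.
L(t_c) = L₀ e^(−k_d t_c) = 14.1 × 0.7427 = 10.47 mg/L, and at the critical point k_2 D_c = k_d L, so D_c = (0.263/0.860) × 10.47 = 3.203 mg/L.
x_c = v t_c = 0.735 m/s × 1.131 d × 86400 s/d = 71820 m ≈ 71.8 km.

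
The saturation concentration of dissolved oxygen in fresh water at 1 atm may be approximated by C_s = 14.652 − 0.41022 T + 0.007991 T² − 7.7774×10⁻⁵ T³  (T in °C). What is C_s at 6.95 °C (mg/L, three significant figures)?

C_s = 14.652 − 0.41022×6.95 + 0.007991×6.95² − 7.7774×10⁻⁵×6.95³ = 12.16 mg/L.

C_s ≈ 12.2 mg/L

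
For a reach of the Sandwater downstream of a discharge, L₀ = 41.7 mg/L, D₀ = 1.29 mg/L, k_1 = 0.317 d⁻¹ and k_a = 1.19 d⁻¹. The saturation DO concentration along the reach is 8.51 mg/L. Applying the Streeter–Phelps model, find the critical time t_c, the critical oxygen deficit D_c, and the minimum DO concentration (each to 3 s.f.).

With k_a/k_1 = 3.754 and 1 − D₀(k_a−k_1)/(k_1 L₀) = 0.9148,
t_c = ln(3.754 × 0.9148) / (1.19 − 0.317) = ln(3.434) / 0.8730 = 1.234/0.8730 = 1.413 d.
D_c = (k_1/k_a) L₀ e^(−k_1 t_c) = (0.317/1.19) × 41.7 × e^(−0.317×1.413) = 0.2664 × 41.7 × 0.6389 = 7.097 mg/L.
Minimum DO = C_s − D_c = 8.51 − 7.097 = 1.413 mg/L.

t_c ≈ 1.41 d; D_c ≈ 7.10 mg/L; min DO ≈ 1.41 mg/L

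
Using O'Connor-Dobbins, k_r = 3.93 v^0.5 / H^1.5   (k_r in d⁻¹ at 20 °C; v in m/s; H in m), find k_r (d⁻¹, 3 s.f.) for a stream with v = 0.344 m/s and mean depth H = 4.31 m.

k_r = 3.93 × 0.344^0.5 / 4.31^1.5 = 3.93 × 0.5865 / 8.948 = 0.2576 d⁻¹.

k_r ≈ 0.258 d⁻¹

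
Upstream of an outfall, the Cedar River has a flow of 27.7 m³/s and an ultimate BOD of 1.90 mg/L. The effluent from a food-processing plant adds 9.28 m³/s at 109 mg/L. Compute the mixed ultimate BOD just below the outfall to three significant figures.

Flow-weighted mixing: C = (Q_r C_r + Q_w C_w)/(Q_r + Q_w)
= (27.7×1.90 + 9.28×109)/(27.7 + 9.28) = 1064/36.98 = 28.78 mg/L.

28.8 mg/L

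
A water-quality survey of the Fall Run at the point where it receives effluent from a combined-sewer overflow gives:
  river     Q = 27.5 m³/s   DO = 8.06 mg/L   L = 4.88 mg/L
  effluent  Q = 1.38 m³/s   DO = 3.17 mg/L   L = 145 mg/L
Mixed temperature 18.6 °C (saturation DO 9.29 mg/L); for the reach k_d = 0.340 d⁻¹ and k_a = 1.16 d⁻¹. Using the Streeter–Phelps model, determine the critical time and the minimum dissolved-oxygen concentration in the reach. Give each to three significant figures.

t_c ≈ 1.05 d; minimum DO ≈ 6.92 mg/L

Mixed DO = (27.5×8.06 + 1.38×3.17)/(27.5+1.38) = 226.0/28.88 = 7.826 mg/L.
Mixed L₀ = (27.5×4.88 + 1.38×145)/(28.88) = 334.3/28.88 = 11.58 mg/L.
Initial deficit D₀ = C_s − DO₀ = 9.29 − 7.826 = 1.464 mg/L.
t_c = (1/0.8200) ln[(1.16/0.340)(1 − 1.464×0.8200/(0.340×11.58))] = 1.220 × ln(2.371) = 1.053 d.
D_c = (0.340/1.16) × 11.58 × e^(−0.340×1.053) = 0.2931 × 11.58 × 0.6991 = 2.372 mg/L.
Minimum DO = 9.29 − 2.372 = 6.918 mg/L.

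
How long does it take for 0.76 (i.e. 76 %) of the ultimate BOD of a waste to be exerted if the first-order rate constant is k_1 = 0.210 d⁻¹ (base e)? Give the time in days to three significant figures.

y/L₀ = 1 − e^(−k_1 t) = 0.76 ⇒ e^(−k_1 t) = 0.240
t = −ln(0.240) / 0.210 = 1.427 / 0.210 = 6.796 d.

t ≈ 6.80 d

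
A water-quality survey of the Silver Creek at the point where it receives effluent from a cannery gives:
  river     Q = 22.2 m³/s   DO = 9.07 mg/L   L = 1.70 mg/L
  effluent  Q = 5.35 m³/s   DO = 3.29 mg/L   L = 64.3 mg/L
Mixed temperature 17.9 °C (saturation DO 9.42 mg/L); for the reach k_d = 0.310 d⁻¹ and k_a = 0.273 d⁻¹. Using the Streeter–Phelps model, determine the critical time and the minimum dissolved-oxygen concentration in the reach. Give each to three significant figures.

Mixed DO = (22.2×9.07 + 5.35×3.29)/(22.2+5.35) = 219.0/27.55 = 7.948 mg/L.
Mixed L₀ = (22.2×1.70 + 5.35×64.3)/(27.55) = 381.7/27.55 = 13.86 mg/L.
Initial deficit D₀ = C_s − DO₀ = 9.42 − 7.948 = 1.472 mg/L.
t_c = (1/-0.03700) ln[(0.273/0.310)(1 − 1.472×-0.03700/(0.310×13.86))] = -27.03 × ln(0.8918) = 3.095 d.
D_c = (0.310/0.273) × 13.86 × e^(−0.310×3.095) = 1.136 × 13.86 × 0.3832 = 6.029 mg/L.
Minimum DO = 9.42 − 6.029 = 3.391 mg/L.

t_c ≈ 3.09 d; minimum DO ≈ 3.39 mg/L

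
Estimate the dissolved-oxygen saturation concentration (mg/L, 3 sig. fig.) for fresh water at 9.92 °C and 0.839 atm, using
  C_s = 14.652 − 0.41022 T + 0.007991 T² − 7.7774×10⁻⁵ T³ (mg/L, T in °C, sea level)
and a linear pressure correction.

C_s ≈ 9.47 mg/L

At sea level: C_s = 14.652 − 0.41022×9.92 + 0.007991×9.92² − 7.7774×10⁻⁵×9.92³ = 11.29 mg/L.
Pressure correction: C_s' = 11.29 × 0.839 = 9.475 mg/L.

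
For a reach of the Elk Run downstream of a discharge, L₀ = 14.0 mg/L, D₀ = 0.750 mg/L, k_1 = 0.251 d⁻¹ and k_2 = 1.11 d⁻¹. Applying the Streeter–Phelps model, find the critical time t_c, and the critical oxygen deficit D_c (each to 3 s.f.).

At the critical point dD/dt = 0, so k_1 L₀ e^(−k_1 t) = k_2 D. Substituting D(t) from the Streeter–Phelps equation and solving for t gives
t_c = ln[(k_2/k_1)(1 − D₀(k_2−k_1)/(k_1 L₀))] / (k_2−k_1).
Here k_2−k_1 = 0.8590 d⁻¹ and 1 − D₀(k_2−k_1)/(k_1 L₀) = 1 − 0.750×0.8590/(0.251×14.0) = 0.8167, so
t_c = ln(4.422 × 0.8167) / 0.8590 = 1.284 / 0.8590 = 1.495 d.
D_c = (k_1/k_2) L₀ e^(−k_1 t_c) = (0.251/1.11) × 14.0 × e^(−0.251×1.495) = 0.2261 × 14.0 × 0.6871 = 2.175 mg/L.

t_c ≈ 1.49 d; D_c ≈ 2.18 mg/L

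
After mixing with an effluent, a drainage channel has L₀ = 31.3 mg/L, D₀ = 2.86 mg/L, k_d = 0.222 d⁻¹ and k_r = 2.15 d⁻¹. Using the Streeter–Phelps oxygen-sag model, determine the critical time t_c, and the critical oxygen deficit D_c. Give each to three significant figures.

With k_r/k_d = 9.685 and 1 − D₀(k_r−k_d)/(k_d L₀) = 0.2064,
t_c = ln(9.685 × 0.2064) / (2.15 − 0.222) = ln(1.999) / 1.928 = 0.6928/1.928 = 0.3594 d.
L(t_c) = L₀ e^(−k_d t_c) = 31.3 × 0.9233 = 28.90 mg/L, and at the critical point k_r D_c = k_d L, so D_c = (0.222/2.15) × 28.90 = 2.984 mg/L.

t_c ≈ 0.359 d; D_c ≈ 2.98 mg/L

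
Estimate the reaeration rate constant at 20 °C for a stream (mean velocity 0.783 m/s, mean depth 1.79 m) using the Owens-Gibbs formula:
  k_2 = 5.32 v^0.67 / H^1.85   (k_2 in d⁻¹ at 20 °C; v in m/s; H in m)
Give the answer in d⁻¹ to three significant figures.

k_2 = 5.32 × 0.783^0.67 / 1.79^1.85 = 5.32 × 0.8488 / 2.936 = 1.538 d⁻¹.

k_2 ≈ 1.54 d⁻¹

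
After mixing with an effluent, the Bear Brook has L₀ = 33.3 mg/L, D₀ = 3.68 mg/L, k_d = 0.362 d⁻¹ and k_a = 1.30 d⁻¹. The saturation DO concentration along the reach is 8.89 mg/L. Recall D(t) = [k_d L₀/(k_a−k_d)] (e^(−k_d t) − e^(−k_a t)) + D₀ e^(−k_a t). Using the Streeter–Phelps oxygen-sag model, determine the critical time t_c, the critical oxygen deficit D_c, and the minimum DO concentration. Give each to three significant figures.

t_c ≈ 1.00 d; D_c ≈ 6.45 mg/L; min DO ≈ 2.44 mg/L

t_c = [1/(k_a−k_d)] ln[(k_a/k_d)(1 − D₀(k_a−k_d)/(k_d L₀))]
= [1/(1.30−0.362)] ln[(1.30/0.362)(1 − 3.68×0.9380/(0.362×33.3))]
= (1/0.9380) ln[3.591 × 0.7136] = 1.066 × ln(2.563) = 1.066 × 0.9411 = 1.003 d.
D_c = (k_d/k_a) L₀ e^(−k_d t_c) = (0.362/1.30) × 33.3 × e^(−0.362×1.003) = 0.2785 × 33.3 × 0.6954 = 6.449 mg/L.
Minimum DO = C_s − D_c = 8.89 − 6.449 = 2.441 mg/L.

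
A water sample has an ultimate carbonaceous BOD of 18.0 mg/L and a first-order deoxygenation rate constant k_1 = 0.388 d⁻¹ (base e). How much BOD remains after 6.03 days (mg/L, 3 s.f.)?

L_t = L₀ e^(−k_1 t) = 18.0 × e^(−0.388×6.03) = 18.0 × 0.09636 = 1.735 mg/L.

L ≈ 1.73 mg/L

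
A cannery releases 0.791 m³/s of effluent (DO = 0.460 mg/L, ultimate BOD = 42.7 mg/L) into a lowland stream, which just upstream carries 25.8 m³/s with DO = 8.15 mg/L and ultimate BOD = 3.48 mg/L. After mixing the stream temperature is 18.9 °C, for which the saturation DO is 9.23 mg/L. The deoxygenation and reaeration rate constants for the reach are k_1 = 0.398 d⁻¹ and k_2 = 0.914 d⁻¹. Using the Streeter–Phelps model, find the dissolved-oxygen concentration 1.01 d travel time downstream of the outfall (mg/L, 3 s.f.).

Mixed DO = (25.8×8.15 + 0.791×0.460)/(25.8+0.791) = 210.6/26.59 = 7.921 mg/L.
Mixed L₀ = (25.8×3.48 + 0.791×42.7)/(26.59) = 123.6/26.59 = 4.647 mg/L.
Initial deficit D₀ = C_s − DO₀ = 9.23 − 7.921 = 1.309 mg/L.
D(1.01) = [0.398×4.647/(0.914−0.398)](e^(−0.398×1.01) − e^(−0.914×1.01)) + 1.309 e^(−0.914×1.01)
= 3.584 × (0.6690 − 0.3973) + 1.309 × 0.3973 = 1.494 mg/L.
DO = 9.23 − 1.494 = 7.736 mg/L.

DO ≈ 7.74 mg/L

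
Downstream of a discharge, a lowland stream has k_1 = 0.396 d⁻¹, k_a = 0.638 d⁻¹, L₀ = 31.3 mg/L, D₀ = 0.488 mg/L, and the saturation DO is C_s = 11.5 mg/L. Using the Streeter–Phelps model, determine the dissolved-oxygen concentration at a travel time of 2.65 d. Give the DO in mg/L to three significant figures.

k_1 L₀/(k_a−k_1) = 0.396×31.3/(0.638−0.396) = 12.39/0.2420 = 51.22 mg/L.
e^(−k_1 t) = e^(−0.396×2.650) = 0.3501; e^(−k_a t) = e^(−0.638×2.650) = 0.1844.
D = 51.22 × (0.3501 − 0.1844) + 0.488 × 0.1844 = 8.490 + 0.08998 = 8.580 mg/L.
DO = C_s − D = 11.5 − 8.580 = 2.920 mg/L.

DO ≈ 2.92 mg/L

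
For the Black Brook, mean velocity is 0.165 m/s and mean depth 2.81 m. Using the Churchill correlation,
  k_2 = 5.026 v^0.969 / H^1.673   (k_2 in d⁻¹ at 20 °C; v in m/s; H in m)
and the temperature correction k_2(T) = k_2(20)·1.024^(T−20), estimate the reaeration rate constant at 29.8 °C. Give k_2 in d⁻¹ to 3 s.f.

k_2 ≈ 0.196 d⁻¹

k_2(20) = 5.026 × 0.165^0.969 / 2.81^1.673 = 5.026 × 0.1745 / 5.632 = 0.1557 d⁻¹.
k_2(29.8) = 0.1557 × 1.024^(29.8−20) = 0.1557 × 1.262 = 0.1964 d⁻¹.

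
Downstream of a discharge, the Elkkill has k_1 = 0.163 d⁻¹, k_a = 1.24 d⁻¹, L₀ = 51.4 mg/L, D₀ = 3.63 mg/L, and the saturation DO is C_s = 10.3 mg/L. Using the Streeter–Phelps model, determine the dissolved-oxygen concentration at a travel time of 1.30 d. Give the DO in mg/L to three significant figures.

DO ≈ 4.83 mg/L

k_1 L₀/(k_a−k_1) = 0.163×51.4/(1.24−0.163) = 8.378/1.077 = 7.779 mg/L.
e^(−k_1 t) = e^(−0.163×1.300) = 0.8090; e^(−k_a t) = e^(−1.24×1.300) = 0.1995.
D = 7.779 × (0.8090 − 0.1995) + 3.63 × 0.1995 = 4.742 + 0.7241 = 5.466 mg/L.
DO = C_s − D = 10.3 − 5.466 = 4.834 mg/L.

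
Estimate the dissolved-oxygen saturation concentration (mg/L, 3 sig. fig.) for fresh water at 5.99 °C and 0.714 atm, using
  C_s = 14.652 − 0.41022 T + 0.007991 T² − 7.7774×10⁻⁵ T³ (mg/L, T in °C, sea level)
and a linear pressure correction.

At sea level: C_s = 14.652 − 0.41022×5.99 + 0.007991×5.99² − 7.7774×10⁻⁵×5.99³ = 12.46 mg/L.
Pressure correction: C_s' = 12.46 × 0.714 = 8.900 mg/L.

C_s ≈ 8.90 mg/L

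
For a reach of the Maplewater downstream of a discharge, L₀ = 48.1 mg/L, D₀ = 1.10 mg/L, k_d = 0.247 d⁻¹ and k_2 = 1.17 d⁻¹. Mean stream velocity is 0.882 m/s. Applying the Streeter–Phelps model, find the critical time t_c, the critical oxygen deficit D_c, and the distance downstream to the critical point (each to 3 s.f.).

t_c ≈ 1.59 d; D_c ≈ 6.86 mg/L; x_c ≈ 121 km

With k_2/k_d = 4.737 and 1 − D₀(k_2−k_d)/(k_d L₀) = 0.9145,
t_c = ln(4.737 × 0.9145) / (1.17 − 0.247) = ln(4.332) / 0.9230 = 1.466/0.9230 = 1.588 d.
D_c = (k_d/k_2) L₀ e^(−k_d t_c) = (0.247/1.17) × 48.1 × e^(−0.247×1.588) = 0.2111 × 48.1 × 0.6755 = 6.859 mg/L.
x_c = v t_c = 0.882 m/s × 1.588 d × 86400 s/d = 121000 m ≈ 121 km.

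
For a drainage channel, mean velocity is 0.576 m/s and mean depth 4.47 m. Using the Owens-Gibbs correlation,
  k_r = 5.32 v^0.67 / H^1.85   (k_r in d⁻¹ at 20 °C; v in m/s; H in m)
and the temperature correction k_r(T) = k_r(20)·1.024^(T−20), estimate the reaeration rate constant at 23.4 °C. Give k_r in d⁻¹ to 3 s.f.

k_r(20) = 5.32 × 0.576^0.67 / 4.47^1.85 = 5.32 × 0.6910 / 15.96 = 0.2303 d⁻¹.
k_r(23.4) = 0.2303 × 1.024^(23.4−20) = 0.2303 × 1.084 = 0.2497 d⁻¹.

k_r ≈ 0.250 d⁻¹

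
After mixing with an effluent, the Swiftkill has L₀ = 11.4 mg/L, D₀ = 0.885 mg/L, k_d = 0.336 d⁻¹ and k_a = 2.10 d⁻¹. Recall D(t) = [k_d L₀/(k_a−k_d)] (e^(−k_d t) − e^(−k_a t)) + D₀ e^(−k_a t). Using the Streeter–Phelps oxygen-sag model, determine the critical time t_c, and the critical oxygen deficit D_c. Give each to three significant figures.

With k_a/k_d = 6.250 and 1 − D₀(k_a−k_d)/(k_d L₀) = 0.5924,
t_c = ln(6.250 × 0.5924) / (2.10 − 0.336) = ln(3.703) / 1.764 = 1.309/1.764 = 0.7421 d.
L(t_c) = L₀ e^(−k_d t_c) = 11.4 × 0.7793 = 8.884 mg/L, and at the critical point k_a D_c = k_d L, so D_c = (0.336/2.10) × 8.884 = 1.421 mg/L.

t_c ≈ 0.742 d; D_c ≈ 1.42 mg/L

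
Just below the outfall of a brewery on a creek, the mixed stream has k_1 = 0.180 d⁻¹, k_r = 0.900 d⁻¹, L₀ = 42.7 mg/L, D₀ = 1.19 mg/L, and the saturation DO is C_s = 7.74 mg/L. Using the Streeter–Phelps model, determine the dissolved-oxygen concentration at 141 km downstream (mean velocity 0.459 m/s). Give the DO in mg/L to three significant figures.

Travel time t = x/v = 141 km / (0.459 m/s) = 141000 m / 0.459 m/s = 307200 s = 3.555 d.
k_1 L₀/(k_r−k_1) = 0.180×42.7/(0.900−0.180) = 7.686/0.7200 = 10.68 mg/L.
e^(−k_1 t) = e^(−0.180×3.555) = 0.5273; e^(−k_r t) = e^(−0.900×3.555) = 0.04077.
D = 10.68 × (0.5273 − 0.04077) + 1.19 × 0.04077 = 5.194 + 0.04851 = 5.242 mg/L.
DO = C_s − D = 7.74 − 5.242 = 2.498 mg/L.

DO ≈ 2.50 mg/L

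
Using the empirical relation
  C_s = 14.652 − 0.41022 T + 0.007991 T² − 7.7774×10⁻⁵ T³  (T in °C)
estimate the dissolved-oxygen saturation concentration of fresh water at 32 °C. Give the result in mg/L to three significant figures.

C_s ≈ 7.16 mg/L

C_s = 14.652 − 0.41022×32 + 0.007991×32² − 7.7774×10⁻⁵×32³ = 7.159 mg/L.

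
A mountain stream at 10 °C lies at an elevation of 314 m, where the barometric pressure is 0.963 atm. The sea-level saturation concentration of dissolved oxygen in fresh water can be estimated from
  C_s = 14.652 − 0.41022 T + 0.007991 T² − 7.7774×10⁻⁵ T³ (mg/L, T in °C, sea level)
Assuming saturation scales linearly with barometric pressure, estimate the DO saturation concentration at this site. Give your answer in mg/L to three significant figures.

C_s ≈ 10.9 mg/L

At sea level: C_s = 14.652 − 0.41022×10 + 0.007991×10² − 7.7774×10⁻⁵×10³ = 11.27 mg/L.
Pressure correction: C_s' = 11.27 × 0.963 = 10.85 mg/L.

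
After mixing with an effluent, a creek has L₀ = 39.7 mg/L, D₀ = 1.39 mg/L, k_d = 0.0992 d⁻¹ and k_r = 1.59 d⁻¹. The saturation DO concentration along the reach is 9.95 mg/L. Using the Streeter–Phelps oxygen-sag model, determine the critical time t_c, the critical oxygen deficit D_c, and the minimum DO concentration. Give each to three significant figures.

At the critical point dD/dt = 0, so k_d L₀ e^(−k_d t) = k_r D. Substituting D(t) from the Streeter–Phelps equation and solving for t gives
t_c = ln[(k_r/k_d)(1 − D₀(k_r−k_d)/(k_d L₀))] / (k_r−k_d).
Here k_r−k_d = 1.491 d⁻¹ and 1 − D₀(k_r−k_d)/(k_d L₀) = 1 − 1.39×1.491/(0.0992×39.7) = 0.4738, so
t_c = ln(16.03 × 0.4738) / 1.491 = 2.027 / 1.491 = 1.360 d.
D_c = (k_d/k_r) L₀ e^(−k_d t_c) = (0.0992/1.59) × 39.7 × e^(−0.0992×1.360) = 0.06239 × 39.7 × 0.8738 = 2.164 mg/L.
Minimum DO = C_s − D_c = 9.95 − 2.164 = 7.786 mg/L.

t_c ≈ 1.36 d; D_c ≈ 2.16 mg/L; min DO ≈ 7.79 mg/L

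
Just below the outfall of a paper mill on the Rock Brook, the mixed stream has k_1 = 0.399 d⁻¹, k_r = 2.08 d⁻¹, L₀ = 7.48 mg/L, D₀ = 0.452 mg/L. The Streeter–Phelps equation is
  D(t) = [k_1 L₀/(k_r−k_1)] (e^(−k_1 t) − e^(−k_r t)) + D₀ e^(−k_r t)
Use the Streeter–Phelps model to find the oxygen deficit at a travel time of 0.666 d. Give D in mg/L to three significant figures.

D ≈ 1.03 mg/L

k_1 L₀/(k_r−k_1) = 0.399×7.48/(2.08−0.399) = 2.985/1.681 = 1.775 mg/L.
e^(−k_1 t) = e^(−0.399×0.6660) = 0.7666; e^(−k_r t) = e^(−2.08×0.6660) = 0.2503.
D = 1.775 × (0.7666 − 0.2503) + 0.452 × 0.2503 = 0.9168 + 0.1131 = 1.030 mg/L.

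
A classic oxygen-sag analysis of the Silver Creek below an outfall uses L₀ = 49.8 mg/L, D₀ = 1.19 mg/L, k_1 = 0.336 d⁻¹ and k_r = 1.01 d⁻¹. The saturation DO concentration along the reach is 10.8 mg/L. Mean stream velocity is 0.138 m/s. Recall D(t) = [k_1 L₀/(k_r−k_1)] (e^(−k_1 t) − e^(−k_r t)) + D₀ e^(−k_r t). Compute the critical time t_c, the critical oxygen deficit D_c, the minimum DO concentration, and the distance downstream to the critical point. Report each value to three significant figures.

At the critical point dD/dt = 0, so k_1 L₀ e^(−k_1 t) = k_r D. Substituting D(t) from the Streeter–Phelps equation and solving for t gives
t_c = ln[(k_r/k_1)(1 − D₀(k_r−k_1)/(k_1 L₀))] / (k_r−k_1).
Here k_r−k_1 = 0.6740 d⁻¹ and 1 − D₀(k_r−k_1)/(k_1 L₀) = 1 − 1.19×0.6740/(0.336×49.8) = 0.9521, so
t_c = ln(3.006 × 0.9521) / 0.6740 = 1.051 / 0.6740 = 1.560 d.
D_c = (k_1/k_r) L₀ e^(−k_1 t_c) = (0.336/1.01) × 49.8 × e^(−0.336×1.560) = 0.3327 × 49.8 × 0.5920 = 9.808 mg/L.
Minimum DO = C_s − D_c = 10.8 − 9.808 = 0.9916 mg/L.
x_c = v t_c = 0.138 m/s × 1.560 d × 86400 s/d = 18600 m ≈ 18.6 km.

t_c ≈ 1.56 d; D_c ≈ 9.81 mg/L; min DO ≈ 0.992 mg/L; x_c ≈ 18.6 km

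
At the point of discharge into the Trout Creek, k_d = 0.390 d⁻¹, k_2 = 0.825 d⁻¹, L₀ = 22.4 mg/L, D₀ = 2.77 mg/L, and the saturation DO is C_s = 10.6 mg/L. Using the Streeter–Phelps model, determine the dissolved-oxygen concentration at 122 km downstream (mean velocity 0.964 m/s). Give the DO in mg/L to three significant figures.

Travel time t = x/v = 122 km / (0.964 m/s) = 122000 m / 0.964 m/s = 126600 s = 1.465 d.
k_d L₀/(k_2−k_d) = 0.390×22.4/(0.825−0.390) = 8.736/0.4350 = 20.08 mg/L.
e^(−k_d t) = e^(−0.390×1.465) = 0.5648; e^(−k_2 t) = e^(−0.825×1.465) = 0.2987.
D = 20.08 × (0.5648 − 0.2987) + 2.77 × 0.2987 = 5.345 + 0.8273 = 6.172 mg/L.
DO = C_s − D = 10.6 − 6.172 = 4.428 mg/L.

DO ≈ 4.43 mg/L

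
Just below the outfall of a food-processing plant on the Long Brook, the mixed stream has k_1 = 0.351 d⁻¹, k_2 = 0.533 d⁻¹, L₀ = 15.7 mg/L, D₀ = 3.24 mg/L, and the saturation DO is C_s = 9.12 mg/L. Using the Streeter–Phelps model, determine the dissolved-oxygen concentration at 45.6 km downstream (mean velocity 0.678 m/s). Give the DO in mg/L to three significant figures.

DO ≈ 3.94 mg/L

Travel time t = x/v = 45.6 km / (0.678 m/s) = 45600 m / 0.678 m/s = 67260 s = 0.7784 d.
k_1 L₀/(k_2−k_1) = 0.351×15.7/(0.533−0.351) = 5.511/0.1820 = 30.28 mg/L.
e^(−k_1 t) = e^(−0.351×0.7784) = 0.7609; e^(−k_2 t) = e^(−0.533×0.7784) = 0.6604.
D = 30.28 × (0.7609 − 0.6604) + 3.24 × 0.6604 = 3.043 + 2.140 = 5.183 mg/L.
DO = C_s − D = 9.12 − 5.183 = 3.937 mg/L.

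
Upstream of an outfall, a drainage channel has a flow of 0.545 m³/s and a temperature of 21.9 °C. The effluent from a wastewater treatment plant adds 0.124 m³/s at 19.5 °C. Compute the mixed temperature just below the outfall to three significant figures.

21.5 °C

Flow-weighted mixing: C = (Q_r C_r + Q_w C_w)/(Q_r + Q_w)
= (0.545×21.9 + 0.124×19.5)/(0.545 + 0.124) = 14.35/0.6690 = 21.46 °C.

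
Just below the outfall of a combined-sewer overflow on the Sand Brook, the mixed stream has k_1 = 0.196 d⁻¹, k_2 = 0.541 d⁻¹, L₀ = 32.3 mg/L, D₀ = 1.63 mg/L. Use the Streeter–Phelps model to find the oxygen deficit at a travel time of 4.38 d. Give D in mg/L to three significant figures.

D ≈ 6.21 mg/L

k_1 L₀/(k_2−k_1) = 0.196×32.3/(0.541−0.196) = 6.331/0.3450 = 18.35 mg/L.
e^(−k_1 t) = e^(−0.196×4.380) = 0.4238; e^(−k_2 t) = e^(−0.541×4.380) = 0.09352.
D = 18.35 × (0.4238 − 0.09352) + 1.63 × 0.09352 = 6.061 + 0.1524 = 6.213 mg/L.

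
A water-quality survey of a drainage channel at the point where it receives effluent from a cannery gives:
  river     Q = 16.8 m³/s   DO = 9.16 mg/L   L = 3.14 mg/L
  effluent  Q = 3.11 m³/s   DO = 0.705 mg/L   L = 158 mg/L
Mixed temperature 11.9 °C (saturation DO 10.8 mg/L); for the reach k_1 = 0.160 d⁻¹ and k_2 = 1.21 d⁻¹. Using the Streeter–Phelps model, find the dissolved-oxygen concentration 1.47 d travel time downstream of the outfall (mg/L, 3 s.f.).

DO ≈ 7.71 mg/L

Mixed DO = (16.8×9.16 + 3.11×0.705)/(16.8+3.11) = 156.1/19.91 = 7.839 mg/L.
Mixed L₀ = (16.8×3.14 + 3.11×158)/(19.91) = 544.1/19.91 = 27.33 mg/L.
Initial deficit D₀ = C_s − DO₀ = 10.8 − 7.839 = 2.961 mg/L.
D(1.47) = [0.160×27.33/(1.21−0.160)](e^(−0.160×1.47) − e^(−1.21×1.47)) + 2.961 e^(−1.21×1.47)
= 4.165 × (0.7904 − 0.1689) + 2.961 × 0.1689 = 3.088 mg/L.
DO = 10.8 − 3.088 = 7.712 mg/L.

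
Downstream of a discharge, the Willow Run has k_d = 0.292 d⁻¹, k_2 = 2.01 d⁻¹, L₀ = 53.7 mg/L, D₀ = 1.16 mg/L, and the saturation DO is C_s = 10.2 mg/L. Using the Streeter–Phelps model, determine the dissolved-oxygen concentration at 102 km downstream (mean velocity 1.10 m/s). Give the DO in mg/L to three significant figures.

DO ≈ 4.45 mg/L

Travel time t = x/v = 102 km / (1.10 m/s) = 102000 m / 1.10 m/s = 92730 s = 1.073 d.
k_d L₀/(k_2−k_d) = 0.292×53.7/(2.01−0.292) = 15.68/1.718 = 9.127 mg/L.
e^(−k_d t) = e^(−0.292×1.073) = 0.7310; e^(−k_2 t) = e^(−2.01×1.073) = 0.1156.
D = 9.127 × (0.7310 − 0.1156) + 1.16 × 0.1156 = 5.616 + 0.1342 = 5.750 mg/L.
DO = C_s − D = 10.2 − 5.750 = 4.450 mg/L.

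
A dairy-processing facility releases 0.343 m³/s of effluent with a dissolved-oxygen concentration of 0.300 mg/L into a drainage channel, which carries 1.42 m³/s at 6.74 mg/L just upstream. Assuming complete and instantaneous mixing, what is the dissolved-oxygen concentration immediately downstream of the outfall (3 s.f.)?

5.49 mg/L

Flow-weighted mixing: C = (Q_r C_r + Q_w C_w)/(Q_r + Q_w)
= (1.42×6.74 + 0.343×0.300)/(1.42 + 0.343) = 9.674/1.763 = 5.487 mg/L.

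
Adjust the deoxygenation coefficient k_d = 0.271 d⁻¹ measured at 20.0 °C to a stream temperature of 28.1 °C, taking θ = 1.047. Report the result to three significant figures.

k_d(T₂) = k_d(T₁) · θ^(T₂−T₁) = 0.271 × 1.047^(28.1−20.0)
= 0.271 × 1.047^8.10 = 0.271 × 1.451 = 0.3931 d⁻¹.

k_d ≈ 0.393 d⁻¹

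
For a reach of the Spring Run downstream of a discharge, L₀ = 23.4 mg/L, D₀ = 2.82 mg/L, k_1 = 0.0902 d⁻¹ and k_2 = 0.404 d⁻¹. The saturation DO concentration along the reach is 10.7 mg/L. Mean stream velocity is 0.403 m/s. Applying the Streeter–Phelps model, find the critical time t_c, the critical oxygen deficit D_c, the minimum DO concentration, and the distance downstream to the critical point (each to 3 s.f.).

t_c ≈ 3.05 d; D_c ≈ 3.97 mg/L; min DO ≈ 6.73 mg/L; x_c ≈ 106 km

At the critical point dD/dt = 0, so k_1 L₀ e^(−k_1 t) = k_2 D. Substituting D(t) from the Streeter–Phelps equation and solving for t gives
t_c = ln[(k_2/k_1)(1 − D₀(k_2−k_1)/(k_1 L₀))] / (k_2−k_1).
Here k_2−k_1 = 0.3138 d⁻¹ and 1 − D₀(k_2−k_1)/(k_1 L₀) = 1 − 2.82×0.3138/(0.0902×23.4) = 0.5807, so
t_c = ln(4.479 × 0.5807) / 0.3138 = 0.9559 / 0.3138 = 3.046 d.
L(t_c) = L₀ e^(−k_1 t_c) = 23.4 × 0.7597 = 17.78 mg/L, and at the critical point k_2 D_c = k_1 L, so D_c = (0.0902/0.404) × 17.78 = 3.969 mg/L.
Minimum DO = C_s − D_c = 10.7 − 3.969 = 6.731 mg/L.
x_c = v t_c = 0.403 m/s × 3.046 d × 86400 s/d = 106100 m ≈ 106 km.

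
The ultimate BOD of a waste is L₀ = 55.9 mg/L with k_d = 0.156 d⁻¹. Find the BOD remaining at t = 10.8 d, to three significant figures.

L_t = L₀ e^(−k_d t) = 55.9 × e^(−0.156×10.8) = 55.9 × 0.1855 = 10.37 mg/L.

L ≈ 10.4 mg/L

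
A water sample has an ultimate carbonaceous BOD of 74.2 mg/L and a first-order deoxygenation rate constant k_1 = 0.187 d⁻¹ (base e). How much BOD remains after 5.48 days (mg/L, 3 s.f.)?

L_t = L₀ e^(−k_1 t) = 74.2 × e^(−0.187×5.48) = 74.2 × 0.3589 = 26.63 mg/L.

L ≈ 26.6 mg/L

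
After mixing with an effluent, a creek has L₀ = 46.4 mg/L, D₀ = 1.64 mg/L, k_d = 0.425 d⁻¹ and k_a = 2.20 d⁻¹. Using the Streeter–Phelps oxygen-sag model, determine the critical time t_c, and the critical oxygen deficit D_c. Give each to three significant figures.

At the critical point dD/dt = 0, so k_d L₀ e^(−k_d t) = k_a D. Substituting D(t) from the Streeter–Phelps equation and solving for t gives
t_c = ln[(k_a/k_d)(1 − D₀(k_a−k_d)/(k_d L₀))] / (k_a−k_d).
Here k_a−k_d = 1.775 d⁻¹ and 1 − D₀(k_a−k_d)/(k_d L₀) = 1 − 1.64×1.775/(0.425×46.4) = 0.8524, so
t_c = ln(5.176 × 0.8524) / 1.775 = 1.484 / 1.775 = 0.8363 d.
D_c = (k_d/k_a) L₀ e^(−k_d t_c) = (0.425/2.20) × 46.4 × e^(−0.425×0.8363) = 0.1932 × 46.4 × 0.7009 = 6.282 mg/L.

t_c ≈ 0.836 d; D_c ≈ 6.28 mg/L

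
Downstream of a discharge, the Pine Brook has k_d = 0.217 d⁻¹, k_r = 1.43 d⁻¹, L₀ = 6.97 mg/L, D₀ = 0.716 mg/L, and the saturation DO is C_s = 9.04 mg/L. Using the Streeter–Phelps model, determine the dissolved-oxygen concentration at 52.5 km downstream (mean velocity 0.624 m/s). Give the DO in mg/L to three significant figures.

DO ≈ 8.16 mg/L

Travel time t = x/v = 52.5 km / (0.624 m/s) = 52500 m / 0.624 m/s = 84130 s = 0.9738 d.
k_d L₀/(k_r−k_d) = 0.217×6.97/(1.43−0.217) = 1.512/1.213 = 1.247 mg/L.
e^(−k_d t) = e^(−0.217×0.9738) = 0.8095; e^(−k_r t) = e^(−1.43×0.9738) = 0.2485.
D = 1.247 × (0.8095 − 0.2485) + 0.716 × 0.2485 = 0.6996 + 0.1779 = 0.8775 mg/L.
DO = C_s − D = 9.04 − 0.8775 = 8.163 mg/L.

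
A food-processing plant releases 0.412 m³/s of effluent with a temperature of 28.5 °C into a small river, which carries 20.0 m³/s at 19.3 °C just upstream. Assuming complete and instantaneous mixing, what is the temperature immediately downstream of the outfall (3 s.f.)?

Flow-weighted mixing: C = (Q_r C_r + Q_w C_w)/(Q_r + Q_w)
= (20.0×19.3 + 0.412×28.5)/(20.0 + 0.412) = 397.7/20.41 = 19.49 °C.

19.5 °C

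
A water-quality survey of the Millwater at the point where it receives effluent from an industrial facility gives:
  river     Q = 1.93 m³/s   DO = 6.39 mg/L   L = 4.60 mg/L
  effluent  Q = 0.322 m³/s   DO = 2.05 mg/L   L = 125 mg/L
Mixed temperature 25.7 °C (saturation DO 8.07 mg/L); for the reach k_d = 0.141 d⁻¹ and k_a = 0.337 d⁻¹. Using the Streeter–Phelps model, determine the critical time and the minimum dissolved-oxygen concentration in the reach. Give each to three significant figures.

t_c ≈ 3.64 d; minimum DO ≈ 2.60 mg/L

Mixed DO = (1.93×6.39 + 0.322×2.05)/(1.93+0.322) = 12.99/2.252 = 5.769 mg/L.
Mixed L₀ = (1.93×4.60 + 0.322×125)/(2.252) = 49.13/2.252 = 21.82 mg/L.
Initial deficit D₀ = C_s − DO₀ = 8.07 − 5.769 = 2.301 mg/L.
t_c = (1/0.1960) ln[(0.337/0.141)(1 − 2.301×0.1960/(0.141×21.82))] = 5.102 × ln(2.040) = 3.637 d.
D_c = (0.141/0.337) × 21.82 × e^(−0.141×3.637) = 0.4184 × 21.82 × 0.5988 = 5.466 mg/L.
Minimum DO = 8.07 − 5.466 = 2.604 mg/L.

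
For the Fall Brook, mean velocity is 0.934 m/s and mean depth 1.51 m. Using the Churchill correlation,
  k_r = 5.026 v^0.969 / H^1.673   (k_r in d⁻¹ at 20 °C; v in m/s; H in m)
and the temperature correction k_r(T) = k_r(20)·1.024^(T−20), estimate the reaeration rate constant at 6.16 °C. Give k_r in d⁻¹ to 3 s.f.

k_r ≈ 1.70 d⁻¹

k_r(20) = 5.026 × 0.934^0.969 / 1.51^1.673 = 5.026 × 0.9360 / 1.993 = 2.361 d⁻¹.
k_r(6.16) = 2.361 × 1.024^(6.16−20) = 2.361 × 0.7202 = 1.700 d⁻¹.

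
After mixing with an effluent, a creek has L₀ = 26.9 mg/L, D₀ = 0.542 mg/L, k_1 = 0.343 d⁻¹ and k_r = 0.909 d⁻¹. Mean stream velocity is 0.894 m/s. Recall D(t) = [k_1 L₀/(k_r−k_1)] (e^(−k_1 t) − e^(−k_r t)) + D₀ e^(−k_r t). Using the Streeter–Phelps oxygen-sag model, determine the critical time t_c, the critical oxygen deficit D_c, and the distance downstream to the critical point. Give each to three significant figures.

At the critical point dD/dt = 0, so k_1 L₀ e^(−k_1 t) = k_r D. Substituting D(t) from the Streeter–Phelps equation and solving for t gives
t_c = ln[(k_r/k_1)(1 − D₀(k_r−k_1)/(k_1 L₀))] / (k_r−k_1).
Here k_r−k_1 = 0.5660 d⁻¹ and 1 − D₀(k_r−k_1)/(k_1 L₀) = 1 − 0.542×0.5660/(0.343×26.9) = 0.9668, so
t_c = ln(2.650 × 0.9668) / 0.5660 = 0.9408 / 0.5660 = 1.662 d.
L(t_c) = L₀ e^(−k_1 t_c) = 26.9 × 0.5655 = 15.21 mg/L, and at the critical point k_r D_c = k_1 L, so D_c = (0.343/0.909) × 15.21 = 5.740 mg/L.
x_c = v t_c = 0.894 m/s × 1.662 d × 86400 s/d = 128400 m ≈ 128 km.

t_c ≈ 1.66 d; D_c ≈ 5.74 mg/L; x_c ≈ 128 km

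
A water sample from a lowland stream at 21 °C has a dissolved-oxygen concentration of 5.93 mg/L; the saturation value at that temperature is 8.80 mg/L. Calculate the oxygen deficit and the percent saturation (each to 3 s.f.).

D = C_s − C = 8.80 − 5.93 = 2.87 mg/L.
% saturation = 5.93/8.80 × 100 = 67.4 %.

D ≈ 2.87 mg/L; 67.4 % saturation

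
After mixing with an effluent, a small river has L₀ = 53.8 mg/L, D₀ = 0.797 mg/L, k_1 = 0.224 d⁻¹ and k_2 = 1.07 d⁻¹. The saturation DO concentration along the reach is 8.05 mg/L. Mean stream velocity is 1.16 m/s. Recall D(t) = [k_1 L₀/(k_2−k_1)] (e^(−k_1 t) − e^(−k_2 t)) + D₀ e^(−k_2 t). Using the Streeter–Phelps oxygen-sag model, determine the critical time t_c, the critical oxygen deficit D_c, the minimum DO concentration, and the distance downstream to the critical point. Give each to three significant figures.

t_c ≈ 1.78 d; D_c ≈ 7.56 mg/L; min DO ≈ 0.491 mg/L; x_c ≈ 178 km

t_c = [1/(k_2−k_1)] ln[(k_2/k_1)(1 − D₀(k_2−k_1)/(k_1 L₀))]
= [1/(1.07−0.224)] ln[(1.07/0.224)(1 − 0.797×0.8460/(0.224×53.8))]
= (1/0.8460) ln[4.777 × 0.9441] = 1.182 × ln(4.510) = 1.182 × 1.506 = 1.780 d.
D_c = (k_1/k_2) L₀ e^(−k_1 t_c) = (0.224/1.07) × 53.8 × e^(−0.224×1.780) = 0.2093 × 53.8 × 0.6711 = 7.559 mg/L.
Minimum DO = C_s − D_c = 8.05 − 7.559 = 0.4913 mg/L.
x_c = v t_c = 1.16 m/s × 1.780 d × 86400 s/d = 178400 m ≈ 178 km.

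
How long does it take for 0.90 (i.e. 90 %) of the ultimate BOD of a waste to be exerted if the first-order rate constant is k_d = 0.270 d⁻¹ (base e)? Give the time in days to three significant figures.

t ≈ 8.53 d

y/L₀ = 1 − e^(−k_d t) = 0.90 ⇒ e^(−k_d t) = 0.100
t = −ln(0.100) / 0.270 = 2.303 / 0.270 = 8.528 d.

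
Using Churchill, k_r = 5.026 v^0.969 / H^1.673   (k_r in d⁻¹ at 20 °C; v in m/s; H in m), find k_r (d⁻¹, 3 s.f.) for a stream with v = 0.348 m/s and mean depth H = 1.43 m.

k_r = 5.026 × 0.348^0.969 / 1.43^1.673 = 5.026 × 0.3596 / 1.819 = 0.9934 d⁻¹.

k_r ≈ 0.993 d⁻¹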